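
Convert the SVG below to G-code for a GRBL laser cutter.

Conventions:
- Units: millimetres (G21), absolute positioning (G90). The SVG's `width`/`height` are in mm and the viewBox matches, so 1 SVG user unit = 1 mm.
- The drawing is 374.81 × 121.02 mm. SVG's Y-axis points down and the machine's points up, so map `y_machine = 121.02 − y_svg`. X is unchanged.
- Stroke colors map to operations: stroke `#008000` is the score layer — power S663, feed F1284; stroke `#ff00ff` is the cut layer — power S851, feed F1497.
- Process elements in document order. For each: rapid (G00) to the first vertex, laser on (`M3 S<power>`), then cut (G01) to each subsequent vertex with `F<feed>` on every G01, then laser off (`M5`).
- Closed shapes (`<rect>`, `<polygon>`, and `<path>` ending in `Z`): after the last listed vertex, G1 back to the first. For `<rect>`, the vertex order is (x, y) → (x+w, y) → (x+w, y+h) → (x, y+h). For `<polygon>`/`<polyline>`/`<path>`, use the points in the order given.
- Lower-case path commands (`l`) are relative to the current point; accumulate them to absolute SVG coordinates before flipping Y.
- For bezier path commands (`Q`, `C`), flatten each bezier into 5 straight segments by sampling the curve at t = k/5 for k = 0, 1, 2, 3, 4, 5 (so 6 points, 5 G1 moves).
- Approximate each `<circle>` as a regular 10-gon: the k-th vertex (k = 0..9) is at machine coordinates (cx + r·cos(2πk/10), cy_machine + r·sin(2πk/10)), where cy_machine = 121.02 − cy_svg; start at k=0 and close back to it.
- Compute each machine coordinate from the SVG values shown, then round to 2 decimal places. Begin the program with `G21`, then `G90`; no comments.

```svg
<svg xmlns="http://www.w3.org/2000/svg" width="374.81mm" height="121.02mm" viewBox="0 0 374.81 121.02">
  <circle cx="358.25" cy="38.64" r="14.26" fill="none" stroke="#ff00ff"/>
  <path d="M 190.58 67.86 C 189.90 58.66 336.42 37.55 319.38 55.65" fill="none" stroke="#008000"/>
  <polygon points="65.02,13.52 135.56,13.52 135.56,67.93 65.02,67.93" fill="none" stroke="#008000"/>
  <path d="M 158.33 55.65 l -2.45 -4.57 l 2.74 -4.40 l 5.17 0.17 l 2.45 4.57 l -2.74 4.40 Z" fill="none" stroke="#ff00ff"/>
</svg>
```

G21
G90
G00 X372.51 Y82.38
M3 S851
G01 X369.79 Y90.76 F1497
G01 X362.66 Y95.94 F1497
G01 X353.84 Y95.94 F1497
G01 X346.71 Y90.76 F1497
G01 X343.99 Y82.38 F1497
G01 X346.71 Y74.00 F1497
G01 X353.84 Y68.82 F1497
G01 X362.66 Y68.82 F1497
G01 X369.79 Y74.00 F1497
G01 X372.51 Y82.38 F1497
M5
G00 X190.58 Y53.16
M3 S663
G01 X205.35 Y59.70 F1284
G01 X240.53 Y66.65 F1284
G01 X281.21 Y71.54 F1284
G01 X312.46 Y71.93 F1284
G01 X319.38 Y65.37 F1284
M5
G00 X65.02 Y107.50
M3 S663
G01 X135.56 Y107.50 F1284
G01 X135.56 Y53.09 F1284
G01 X65.02 Y53.09 F1284
G01 X65.02 Y107.50 F1284
M5
G00 X158.33 Y65.37
M3 S851
G01 X155.88 Y69.94 F1497
G01 X158.62 Y74.34 F1497
G01 X163.79 Y74.17 F1497
G01 X166.24 Y69.60 F1497
G01 X163.50 Y65.20 F1497
G01 X158.33 Y65.37 F1497
M5

Since the viewBox matches the mm dimensions, user units are millimetres directly. The only transform is the Y-flip y_m = 121.02 − y_svg.

Shape 1 is a circle drawn with `<circle>`. Its stroke #ff00ff means cut at S851, F1497. After flipping Y the toolpath is (372.51,82.38) → (369.79,90.76) → (362.66,95.94) → (353.84,95.94) → (346.71,90.76) → (343.99,82.38) → (346.71,74.00) → (353.84,68.82) → (362.66,68.82) → (369.79,74.00) → (372.51,82.38), returning to the start.

Shape 2 is a cubic bezier drawn with `<path>`. Its stroke #008000 means score at S663, F1284. After flipping Y the toolpath is (190.58,53.16) → (205.35,59.70) → (240.53,66.65) → (281.21,71.54) → (312.46,71.93) → (319.38,65.37).

Shape 3 is a rectangle drawn with `<polygon>`. Its stroke #008000 means score at S663, F1284. After flipping Y the toolpath is (65.02,107.50) → (135.56,107.50) → (135.56,53.09) → (65.02,53.09) → (65.02,107.50), returning to the start.

Shape 4 is a regular polygon drawn with `<path>`. Its stroke #ff00ff means cut at S851, F1497. After flipping Y the toolpath is (158.33,65.37) → (155.88,69.94) → (158.62,74.34) → (163.79,74.17) → (166.24,69.60) → (163.50,65.20) → (158.33,65.37), returning to the start.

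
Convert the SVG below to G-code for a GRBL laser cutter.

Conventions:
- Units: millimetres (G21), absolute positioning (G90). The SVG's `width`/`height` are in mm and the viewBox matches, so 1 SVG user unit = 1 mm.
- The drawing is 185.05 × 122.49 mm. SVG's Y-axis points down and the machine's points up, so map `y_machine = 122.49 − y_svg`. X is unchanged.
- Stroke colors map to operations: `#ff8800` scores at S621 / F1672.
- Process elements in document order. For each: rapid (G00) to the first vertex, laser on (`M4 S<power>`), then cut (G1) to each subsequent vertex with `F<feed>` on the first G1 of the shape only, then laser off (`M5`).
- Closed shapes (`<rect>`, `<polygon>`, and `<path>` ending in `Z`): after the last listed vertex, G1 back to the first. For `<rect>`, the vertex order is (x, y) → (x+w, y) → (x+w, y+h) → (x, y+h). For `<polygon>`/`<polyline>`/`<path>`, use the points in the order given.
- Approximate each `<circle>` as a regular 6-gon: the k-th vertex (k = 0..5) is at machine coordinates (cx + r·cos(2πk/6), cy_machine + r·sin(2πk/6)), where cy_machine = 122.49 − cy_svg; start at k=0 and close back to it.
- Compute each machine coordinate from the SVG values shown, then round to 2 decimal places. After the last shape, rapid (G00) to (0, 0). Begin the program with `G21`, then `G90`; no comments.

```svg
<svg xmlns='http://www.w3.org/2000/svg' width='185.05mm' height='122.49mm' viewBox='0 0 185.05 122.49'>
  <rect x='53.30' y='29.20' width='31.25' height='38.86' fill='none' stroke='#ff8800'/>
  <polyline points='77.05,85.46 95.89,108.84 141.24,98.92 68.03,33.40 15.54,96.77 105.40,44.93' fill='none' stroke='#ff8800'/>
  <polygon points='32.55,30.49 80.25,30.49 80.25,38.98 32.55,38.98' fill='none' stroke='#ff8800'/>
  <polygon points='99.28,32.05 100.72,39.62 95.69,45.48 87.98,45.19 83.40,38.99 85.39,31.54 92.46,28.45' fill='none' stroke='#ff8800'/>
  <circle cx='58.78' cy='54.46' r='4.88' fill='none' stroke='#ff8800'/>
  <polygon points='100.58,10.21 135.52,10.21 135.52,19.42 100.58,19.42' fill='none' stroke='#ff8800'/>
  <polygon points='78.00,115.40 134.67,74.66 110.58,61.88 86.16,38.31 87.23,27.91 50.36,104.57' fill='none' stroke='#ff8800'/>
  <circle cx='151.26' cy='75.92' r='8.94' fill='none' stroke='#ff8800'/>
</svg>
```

Since the viewBox matches the mm dimensions, user units are millimetres directly. The only transform is the Y-flip y_m = 122.49 − y_svg.

Shape 1 is a rectangle drawn with `<rect>`. Its stroke #ff8800 means score at S621, F1672. After flipping Y the toolpath is (53.30,93.29) → (84.55,93.29) → (84.55,54.43) → (53.30,54.43) → (53.30,93.29), returning to the start.

Shape 2 is a open polyline drawn with `<polyline>`. Its stroke #ff8800 means score at S621, F1672. After flipping Y the toolpath is (77.05,37.03) → (95.89,13.65) → (141.24,23.57) → (68.03,89.09) → (15.54,25.72) → (105.40,77.56).

Shape 3 is a rectangle drawn with `<polygon>`. Its stroke #ff8800 means score at S621, F1672. After flipping Y the toolpath is (32.55,92.00) → (80.25,92.00) → (80.25,83.51) → (32.55,83.51) → (32.55,92.00), returning to the start.

Shape 4 is a regular polygon drawn with `<polygon>`. Its stroke #ff8800 means score at S621, F1672. After flipping Y the toolpath is (99.28,90.44) → (100.72,82.87) → (95.69,77.01) → (87.98,77.30) → (83.40,83.50) → (85.39,90.95) → (92.46,94.04) → (99.28,90.44), returning to the start.

Shape 5 is a circle drawn with `<circle>`. Its stroke #ff8800 means score at S621, F1672. After flipping Y the toolpath is (63.66,68.03) → (61.22,72.26) → (56.34,72.26) → (53.90,68.03) → (56.34,63.80) → (61.22,63.80) → (63.66,68.03), returning to the start.

Shape 6 is a rectangle drawn with `<polygon>`. Its stroke #ff8800 means score at S621, F1672. After flipping Y the toolpath is (100.58,112.28) → (135.52,112.28) → (135.52,103.07) → (100.58,103.07) → (100.58,112.28), returning to the start.

Shape 7 is a closed polygon drawn with `<polygon>`. Its stroke #ff8800 means score at S621, F1672. After flipping Y the toolpath is (78.00,7.09) → (134.67,47.83) → (110.58,60.61) → (86.16,84.18) → (87.23,94.58) → (50.36,17.92) → (78.00,7.09), returning to the start.

Shape 8 is a circle drawn with `<circle>`. Its stroke #ff8800 means score at S621, F1672. After flipping Y the toolpath is (160.20,46.57) → (155.73,54.31) → (146.79,54.31) → (142.32,46.57) → (146.79,38.83) → (155.73,38.83) → (160.20,46.57), returning to the start.

G21
G90
G00 X53.30 Y93.29
M4 S621
G1 X84.55 Y93.29 F1672
G1 X84.55 Y54.43
G1 X53.30 Y54.43
G1 X53.30 Y93.29
M5
G00 X77.05 Y37.03
M4 S621
G1 X95.89 Y13.65 F1672
G1 X141.24 Y23.57
G1 X68.03 Y89.09
G1 X15.54 Y25.72
G1 X105.40 Y77.56
M5
G00 X32.55 Y92.00
M4 S621
G1 X80.25 Y92.00 F1672
G1 X80.25 Y83.51
G1 X32.55 Y83.51
G1 X32.55 Y92.00
M5
G00 X99.28 Y90.44
M4 S621
G1 X100.72 Y82.87 F1672
G1 X95.69 Y77.01
G1 X87.98 Y77.30
G1 X83.40 Y83.50
G1 X85.39 Y90.95
G1 X92.46 Y94.04
G1 X99.28 Y90.44
M5
G00 X63.66 Y68.03
M4 S621
G1 X61.22 Y72.26 F1672
G1 X56.34 Y72.26
G1 X53.90 Y68.03
G1 X56.34 Y63.80
G1 X61.22 Y63.80
G1 X63.66 Y68.03
M5
G00 X100.58 Y112.28
M4 S621
G1 X135.52 Y112.28 F1672
G1 X135.52 Y103.07
G1 X100.58 Y103.07
G1 X100.58 Y112.28
M5
G00 X78.00 Y7.09
M4 S621
G1 X134.67 Y47.83 F1672
G1 X110.58 Y60.61
G1 X86.16 Y84.18
G1 X87.23 Y94.58
G1 X50.36 Y17.92
G1 X78.00 Y7.09
M5
G00 X160.20 Y46.57
M4 S621
G1 X155.73 Y54.31 F1672
G1 X146.79 Y54.31
G1 X142.32 Y46.57
G1 X146.79 Y38.83
G1 X155.73 Y38.83
G1 X160.20 Y46.57
M5
G00 X0.00 Y0.00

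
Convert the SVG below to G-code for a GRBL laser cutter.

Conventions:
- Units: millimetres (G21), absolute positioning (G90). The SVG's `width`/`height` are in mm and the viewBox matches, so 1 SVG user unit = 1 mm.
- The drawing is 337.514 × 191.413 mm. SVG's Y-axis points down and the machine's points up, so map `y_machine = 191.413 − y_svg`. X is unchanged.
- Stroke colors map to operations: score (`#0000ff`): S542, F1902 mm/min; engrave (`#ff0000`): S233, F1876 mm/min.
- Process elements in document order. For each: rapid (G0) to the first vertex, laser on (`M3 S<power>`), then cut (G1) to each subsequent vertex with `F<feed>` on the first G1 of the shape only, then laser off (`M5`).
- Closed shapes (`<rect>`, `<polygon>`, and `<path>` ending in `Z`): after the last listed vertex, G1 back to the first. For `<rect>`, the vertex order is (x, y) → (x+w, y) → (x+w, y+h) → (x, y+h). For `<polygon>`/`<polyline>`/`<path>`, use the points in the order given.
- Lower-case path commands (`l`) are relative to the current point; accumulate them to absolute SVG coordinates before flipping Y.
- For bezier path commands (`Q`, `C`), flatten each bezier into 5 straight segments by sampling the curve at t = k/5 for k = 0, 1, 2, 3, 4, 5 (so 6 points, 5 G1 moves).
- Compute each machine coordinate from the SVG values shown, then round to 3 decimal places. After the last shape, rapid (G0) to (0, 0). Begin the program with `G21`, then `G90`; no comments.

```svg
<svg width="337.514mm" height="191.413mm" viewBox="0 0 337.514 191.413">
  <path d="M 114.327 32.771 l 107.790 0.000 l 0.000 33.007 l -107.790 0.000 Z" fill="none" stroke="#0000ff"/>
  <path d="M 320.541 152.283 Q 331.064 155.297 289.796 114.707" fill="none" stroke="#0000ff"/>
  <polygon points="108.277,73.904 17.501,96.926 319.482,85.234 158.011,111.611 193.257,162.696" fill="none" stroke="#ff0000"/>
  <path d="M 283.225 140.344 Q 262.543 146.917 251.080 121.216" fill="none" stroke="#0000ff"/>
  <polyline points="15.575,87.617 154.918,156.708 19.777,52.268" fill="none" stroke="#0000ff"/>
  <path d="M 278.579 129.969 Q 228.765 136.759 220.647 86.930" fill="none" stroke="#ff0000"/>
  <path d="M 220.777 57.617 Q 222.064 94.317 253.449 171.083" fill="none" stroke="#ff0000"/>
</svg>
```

G21
G90
G0 X114.327 Y158.642
M3 S542
G1 X222.117 Y158.642 F1902
G1 X222.117 Y125.635
G1 X114.327 Y125.635
G1 X114.327 Y158.642
M5
G0 X320.541 Y39.130
M3 S542
G1 X322.679 Y39.669 F1902
G1 X320.673 Y43.695
G1 X314.524 Y51.211
G1 X304.232 Y62.214
G1 X289.796 Y76.706
M5
G0 X108.277 Y117.509
M3 S233
G1 X17.501 Y94.487 F1876
G1 X319.482 Y106.179
G1 X158.011 Y79.802
G1 X193.257 Y28.717
G1 X108.277 Y117.509
M5
G0 X283.225 Y51.069
M3 S542
G1 X275.321 Y49.731 F1902
G1 X268.154 Y50.974
G1 X261.725 Y54.800
G1 X256.034 Y61.208
G1 X251.080 Y70.197
M5
G0 X15.575 Y103.796
M3 S542
G1 X154.918 Y34.705 F1902
G1 X19.777 Y139.145
M5
G0 X278.579 Y61.444
M3 S233
G1 X260.321 Y60.993 F1876
G1 X245.399 Y65.071
G1 X233.813 Y73.679
G1 X225.562 Y86.816
G1 X220.647 Y104.483
M5
G0 X220.777 Y133.796
M3 S233
G1 X222.496 Y117.513 F1876
G1 X226.622 Y98.025
G1 X233.157 Y75.332
G1 X242.099 Y49.434
G1 X253.449 Y20.330
M5
G0 X0.000 Y0.000

1 u = 1 mm; y_m = 191.413 − y.

[1] `<path>` rectangle, #0000ff→score S542 F1902: (114.327,158.642) → (222.117,158.642) → (222.117,125.635) → (114.327,125.635) → (114.327,158.642) (closed)

[2] `<path>` quadratic bezier, #0000ff→score S542 F1902: (320.541,39.130) → (322.679,39.669) → (320.673,43.695) → (314.524,51.211) → (304.232,62.214) → (289.796,76.706)

[3] `<polygon>` closed polygon, #ff0000→engrave S233 F1876: (108.277,117.509) → (17.501,94.487) → (319.482,106.179) → (158.011,79.802) → (193.257,28.717) → (108.277,117.509) (closed)

[4] `<path>` quadratic bezier, #0000ff→score S542 F1902: (283.225,51.069) → (275.321,49.731) → (268.154,50.974) → (261.725,54.800) → (256.034,61.208) → (251.080,70.197)

[5] `<polyline>` open polyline, #0000ff→score S542 F1902: (15.575,103.796) → (154.918,34.705) → (19.777,139.145)

[6] `<path>` quadratic bezier, #ff0000→engrave S233 F1876: (278.579,61.444) → (260.321,60.993) → (245.399,65.071) → (233.813,73.679) → (225.562,86.816) → (220.647,104.483)

[7] `<path>` quadratic bezier, #ff0000→engrave S233 F1876: (220.777,133.796) → (222.496,117.513) → (226.622,98.025) → (233.157,75.332) → (242.099,49.434) → (253.449,20.330)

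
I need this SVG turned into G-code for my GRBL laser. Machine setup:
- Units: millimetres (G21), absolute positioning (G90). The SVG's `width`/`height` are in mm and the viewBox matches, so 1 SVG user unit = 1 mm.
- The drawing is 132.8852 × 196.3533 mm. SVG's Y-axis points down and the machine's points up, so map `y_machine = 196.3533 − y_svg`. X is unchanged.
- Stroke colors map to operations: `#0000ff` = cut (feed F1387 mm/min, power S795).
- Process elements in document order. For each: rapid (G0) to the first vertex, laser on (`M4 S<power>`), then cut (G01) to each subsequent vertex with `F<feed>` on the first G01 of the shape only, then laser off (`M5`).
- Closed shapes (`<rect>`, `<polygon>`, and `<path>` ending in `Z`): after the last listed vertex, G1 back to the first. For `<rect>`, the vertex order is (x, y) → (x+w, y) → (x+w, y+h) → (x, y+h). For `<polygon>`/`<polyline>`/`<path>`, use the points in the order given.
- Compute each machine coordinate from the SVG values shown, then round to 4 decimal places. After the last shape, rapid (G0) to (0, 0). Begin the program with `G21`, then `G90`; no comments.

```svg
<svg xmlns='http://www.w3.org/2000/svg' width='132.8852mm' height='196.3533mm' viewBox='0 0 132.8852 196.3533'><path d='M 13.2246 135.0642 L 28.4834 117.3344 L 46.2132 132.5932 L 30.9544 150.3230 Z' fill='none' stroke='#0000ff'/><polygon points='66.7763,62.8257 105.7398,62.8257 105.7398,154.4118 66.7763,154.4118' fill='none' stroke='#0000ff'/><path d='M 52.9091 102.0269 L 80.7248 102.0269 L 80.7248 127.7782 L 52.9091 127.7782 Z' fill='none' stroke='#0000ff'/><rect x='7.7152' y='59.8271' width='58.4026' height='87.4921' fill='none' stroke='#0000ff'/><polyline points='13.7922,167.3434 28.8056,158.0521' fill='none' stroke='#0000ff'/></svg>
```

1 u = 1 mm; y_m = 196.3533 − y.

[1] `<path>` regular polygon, #0000ff→cut S795 F1387: (13.2246,61.2891) → (28.4834,79.0189) → (46.2132,63.7601) → (30.9544,46.0303) → (13.2246,61.2891) (closed)

[2] `<polygon>` rectangle, #0000ff→cut S795 F1387: (66.7763,133.5276) → (105.7398,133.5276) → (105.7398,41.9415) → (66.7763,41.9415) → (66.7763,133.5276) (closed)

[3] `<path>` rectangle, #0000ff→cut S795 F1387: (52.9091,94.3264) → (80.7248,94.3264) → (80.7248,68.5751) → (52.9091,68.5751) → (52.9091,94.3264) (closed)

[4] `<rect>` rectangle, #0000ff→cut S795 F1387: (7.7152,136.5262) → (66.1178,136.5262) → (66.1178,49.0341) → (7.7152,49.0341) → (7.7152,136.5262) (closed)

[5] `<polyline>` line segment, #0000ff→cut S795 F1387: (13.7922,29.0099) → (28.8056,38.3012)

G21
G90
G0 X13.2246 Y61.2891
M4 S795
G01 X28.4834 Y79.0189 F1387
G01 X46.2132 Y63.7601
G01 X30.9544 Y46.0303
G01 X13.2246 Y61.2891
M5
G0 X66.7763 Y133.5276
M4 S795
G01 X105.7398 Y133.5276 F1387
G01 X105.7398 Y41.9415
G01 X66.7763 Y41.9415
G01 X66.7763 Y133.5276
M5
G0 X52.9091 Y94.3264
M4 S795
G01 X80.7248 Y94.3264 F1387
G01 X80.7248 Y68.5751
G01 X52.9091 Y68.5751
G01 X52.9091 Y94.3264
M5
G0 X7.7152 Y136.5262
M4 S795
G01 X66.1178 Y136.5262 F1387
G01 X66.1178 Y49.0341
G01 X7.7152 Y49.0341
G01 X7.7152 Y136.5262
M5
G0 X13.7922 Y29.0099
M4 S795
G01 X28.8056 Y38.3012 F1387
M5
G0 X0.0000 Y0.0000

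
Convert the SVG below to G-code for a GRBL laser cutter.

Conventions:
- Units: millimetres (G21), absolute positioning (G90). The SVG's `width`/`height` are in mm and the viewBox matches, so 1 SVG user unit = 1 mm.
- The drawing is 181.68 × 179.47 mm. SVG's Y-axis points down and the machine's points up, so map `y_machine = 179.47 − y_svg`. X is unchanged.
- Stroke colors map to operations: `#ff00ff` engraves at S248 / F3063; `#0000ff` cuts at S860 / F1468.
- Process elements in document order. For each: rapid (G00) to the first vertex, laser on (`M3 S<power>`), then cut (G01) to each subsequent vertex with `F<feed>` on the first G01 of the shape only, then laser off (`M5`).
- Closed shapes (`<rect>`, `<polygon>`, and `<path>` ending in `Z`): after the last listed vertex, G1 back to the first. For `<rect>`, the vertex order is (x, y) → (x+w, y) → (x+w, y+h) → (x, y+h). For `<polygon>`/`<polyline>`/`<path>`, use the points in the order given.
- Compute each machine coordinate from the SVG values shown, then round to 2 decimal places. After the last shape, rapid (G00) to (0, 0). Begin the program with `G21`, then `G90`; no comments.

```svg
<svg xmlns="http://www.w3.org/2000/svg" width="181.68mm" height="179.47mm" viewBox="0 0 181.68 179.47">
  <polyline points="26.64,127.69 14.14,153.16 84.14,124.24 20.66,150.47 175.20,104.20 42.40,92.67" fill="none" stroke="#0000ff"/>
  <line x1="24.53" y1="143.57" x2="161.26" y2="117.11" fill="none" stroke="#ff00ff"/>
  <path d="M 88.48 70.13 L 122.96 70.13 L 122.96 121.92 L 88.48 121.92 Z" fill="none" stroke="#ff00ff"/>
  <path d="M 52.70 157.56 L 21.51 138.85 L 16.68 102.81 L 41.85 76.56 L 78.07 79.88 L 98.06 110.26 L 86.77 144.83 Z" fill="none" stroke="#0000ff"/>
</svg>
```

G21
G90
G00 X26.64 Y51.78
M3 S860
G01 X14.14 Y26.31 F1468
G01 X84.14 Y55.23
G01 X20.66 Y29.00
G01 X175.20 Y75.27
G01 X42.40 Y86.80
M5
G00 X24.53 Y35.90
M3 S248
G01 X161.26 Y62.36 F3063
M5
G00 X88.48 Y109.34
M3 S248
G01 X122.96 Y109.34 F3063
G01 X122.96 Y57.55
G01 X88.48 Y57.55
G01 X88.48 Y109.34
M5
G00 X52.70 Y21.91
M3 S860
G01 X21.51 Y40.62 F1468
G01 X16.68 Y76.66
G01 X41.85 Y102.91
G01 X78.07 Y99.59
G01 X98.06 Y69.21
G01 X86.77 Y34.64
G01 X52.70 Y21.91
M5
G00 X0.00 Y0.00

viewBox `0 0 181.68 179.47` with mm width/height → 1 unit = 1 mm. Flip: y_m = 179.47 − y_svg.

**Shape 1** — `<polyline>` open polyline, stroke `#0000ff` → cut (S860, F1468). Machine vertices: (26.64,51.78) → (14.14,26.31) → (84.14,55.23) → (20.66,29.00) → (175.20,75.27) → (42.40,86.80). Open path.

**Shape 2** — `<line>` line segment, stroke `#ff00ff` → engrave (S248, F3063). Machine vertices: (24.53,35.90) → (161.26,62.36). Open path.

**Shape 3** — `<path>` rectangle, stroke `#ff00ff` → engrave (S248, F3063). Machine vertices: (88.48,109.34) → (122.96,109.34) → (122.96,57.55) → (88.48,57.55) → (88.48,109.34). Closed: final G1 returns to the first vertex.

**Shape 4** — `<path>` regular polygon, stroke `#0000ff` → cut (S860, F1468). Machine vertices: (52.70,21.91) → (21.51,40.62) → (16.68,76.66) → (41.85,102.91) → (78.07,99.59) → (98.06,69.21) → (86.77,34.64) → (52.70,21.91). Closed: final G1 returns to the first vertex.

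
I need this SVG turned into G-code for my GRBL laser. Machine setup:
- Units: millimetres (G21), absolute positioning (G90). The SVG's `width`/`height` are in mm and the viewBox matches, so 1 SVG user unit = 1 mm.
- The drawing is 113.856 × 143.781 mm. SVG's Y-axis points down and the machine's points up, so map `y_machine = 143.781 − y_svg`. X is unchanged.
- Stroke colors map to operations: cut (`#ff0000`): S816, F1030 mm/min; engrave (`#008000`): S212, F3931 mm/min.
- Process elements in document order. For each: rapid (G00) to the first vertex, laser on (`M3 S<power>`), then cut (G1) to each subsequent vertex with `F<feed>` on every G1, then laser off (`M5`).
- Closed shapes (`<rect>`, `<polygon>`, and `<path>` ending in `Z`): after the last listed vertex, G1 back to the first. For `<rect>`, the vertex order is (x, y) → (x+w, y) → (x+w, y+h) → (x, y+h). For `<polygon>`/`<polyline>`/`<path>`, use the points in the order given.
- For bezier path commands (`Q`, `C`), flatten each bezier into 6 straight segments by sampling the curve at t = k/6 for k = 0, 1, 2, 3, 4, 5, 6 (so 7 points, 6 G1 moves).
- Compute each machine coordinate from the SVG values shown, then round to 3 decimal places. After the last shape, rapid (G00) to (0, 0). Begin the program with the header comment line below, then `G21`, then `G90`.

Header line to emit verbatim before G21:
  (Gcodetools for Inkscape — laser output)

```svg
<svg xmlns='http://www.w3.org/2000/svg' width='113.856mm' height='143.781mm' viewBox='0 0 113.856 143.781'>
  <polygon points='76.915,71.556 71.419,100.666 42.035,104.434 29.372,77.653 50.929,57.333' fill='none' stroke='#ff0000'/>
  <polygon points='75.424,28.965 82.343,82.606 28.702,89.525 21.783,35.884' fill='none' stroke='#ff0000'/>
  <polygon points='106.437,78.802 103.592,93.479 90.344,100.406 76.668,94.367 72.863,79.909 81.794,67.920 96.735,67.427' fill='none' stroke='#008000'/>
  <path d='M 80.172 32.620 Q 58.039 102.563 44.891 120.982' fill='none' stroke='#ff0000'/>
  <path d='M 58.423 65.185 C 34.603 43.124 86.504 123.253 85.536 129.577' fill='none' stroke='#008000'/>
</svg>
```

(Gcodetools for Inkscape — laser output)
G21
G90
G00 X76.915 Y72.225
M3 S816
G1 X71.419 Y43.115 F1030
G1 X42.035 Y39.347 F1030
G1 X29.372 Y66.128 F1030
G1 X50.929 Y86.448 F1030
G1 X76.915 Y72.225 F1030
M5
G00 X75.424 Y114.816
M3 S816
G1 X82.343 Y61.175 F1030
G1 X28.702 Y54.256 F1030
G1 X21.783 Y107.897 F1030
G1 X75.424 Y114.816 F1030
M5
G00 X106.437 Y64.979
M3 S212
G1 X103.592 Y50.302 F3931
G1 X90.344 Y43.375 F3931
G1 X76.668 Y49.414 F3931
G1 X72.863 Y63.872 F3931
G1 X81.794 Y75.861 F3931
G1 X96.735 Y76.354 F3931
G1 X106.437 Y64.979 F3931
M5
G00 X80.172 Y111.161
M3 S816
G1 X73.044 Y89.278 F1030
G1 X66.415 Y70.257 F1030
G1 X60.285 Y54.099 F1030
G1 X54.655 Y40.803 F1030
G1 X49.523 Y30.370 F1030
G1 X44.891 Y22.799 F1030
M5
G00 X58.423 Y78.596
M3 S212
G1 X52.228 Y81.925 F3931
G1 X55.081 Y73.112 F3931
G1 X63.410 Y57.044 F3931
G1 X73.644 Y38.611 F3931
G1 X82.210 Y22.702 F3931
G1 X85.536 Y14.204 F3931
M5
G00 X0.000 Y0.000

1 u = 1 mm; y_m = 143.781 − y.

[1] `<polygon>` regular polygon, #ff0000→cut S816 F1030: (76.915,72.225) → (71.419,43.115) → (42.035,39.347) → (29.372,66.128) → (50.929,86.448) → (76.915,72.225) (closed)

[2] `<polygon>` regular polygon, #ff0000→cut S816 F1030: (75.424,114.816) → (82.343,61.175) → (28.702,54.256) → (21.783,107.897) → (75.424,114.816) (closed)

[3] `<polygon>` regular polygon, #008000→engrave S212 F3931: (106.437,64.979) → (103.592,50.302) → (90.344,43.375) → (76.668,49.414) → (72.863,63.872) → (81.794,75.861) → (96.735,76.354) → (106.437,64.979) (closed)

[4] `<path>` quadratic bezier, #ff0000→cut S816 F1030: (80.172,111.161) → (73.044,89.278) → (66.415,70.257) → (60.285,54.099) → (54.655,40.803) → (49.523,30.370) → (44.891,22.799)

[5] `<path>` cubic bezier, #008000→engrave S212 F3931: (58.423,78.596) → (52.228,81.925) → (55.081,73.112) → (63.410,57.044) → (73.644,38.611) → (82.210,22.702) → (85.536,14.204)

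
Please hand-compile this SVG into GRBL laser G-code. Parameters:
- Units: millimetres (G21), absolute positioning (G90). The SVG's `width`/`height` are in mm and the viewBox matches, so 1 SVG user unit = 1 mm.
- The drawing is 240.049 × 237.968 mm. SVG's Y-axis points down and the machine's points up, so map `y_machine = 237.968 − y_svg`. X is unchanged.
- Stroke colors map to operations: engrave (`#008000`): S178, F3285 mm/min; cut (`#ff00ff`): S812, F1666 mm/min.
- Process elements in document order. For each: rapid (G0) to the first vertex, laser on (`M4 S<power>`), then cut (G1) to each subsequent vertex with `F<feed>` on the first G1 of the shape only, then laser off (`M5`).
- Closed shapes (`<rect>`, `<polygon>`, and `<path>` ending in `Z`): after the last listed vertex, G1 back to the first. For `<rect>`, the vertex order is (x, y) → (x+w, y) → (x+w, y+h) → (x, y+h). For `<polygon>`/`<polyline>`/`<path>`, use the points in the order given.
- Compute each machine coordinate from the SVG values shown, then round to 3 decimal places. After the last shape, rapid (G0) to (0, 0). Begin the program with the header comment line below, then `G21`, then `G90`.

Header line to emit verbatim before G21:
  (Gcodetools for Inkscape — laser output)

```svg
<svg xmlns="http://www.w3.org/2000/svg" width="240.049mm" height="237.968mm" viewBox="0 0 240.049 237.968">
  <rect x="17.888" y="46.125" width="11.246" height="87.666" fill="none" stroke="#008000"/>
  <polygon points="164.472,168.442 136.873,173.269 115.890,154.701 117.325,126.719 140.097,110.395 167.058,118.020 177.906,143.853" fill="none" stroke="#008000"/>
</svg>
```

(Gcodetools for Inkscape — laser output)
G21
G90
G0 X17.888 Y191.843
M4 S178
G1 X29.134 Y191.843 F3285
G1 X29.134 Y104.177
G1 X17.888 Y104.177
G1 X17.888 Y191.843
M5
G0 X164.472 Y69.526
M4 S178
G1 X136.873 Y64.699 F3285
G1 X115.890 Y83.267
G1 X117.325 Y111.249
G1 X140.097 Y127.573
G1 X167.058 Y119.948
G1 X177.906 Y94.115
G1 X164.472 Y69.526
M5
G0 X0.000 Y0.000

Since the viewBox matches the mm dimensions, user units are millimetres directly. The only transform is the Y-flip y_m = 237.968 − y_svg.

Shape 1 is a rectangle drawn with `<rect>`. Its stroke #008000 means engrave at S178, F3285. After flipping Y the toolpath is (17.888,191.843) → (29.134,191.843) → (29.134,104.177) → (17.888,104.177) → (17.888,191.843), returning to the start.

Shape 2 is a regular polygon drawn with `<polygon>`. Its stroke #008000 means engrave at S178, F3285. After flipping Y the toolpath is (164.472,69.526) → (136.873,64.699) → (115.890,83.267) → (117.325,111.249) → (140.097,127.573) → (167.058,119.948) → (177.906,94.115) → (164.472,69.526), returning to the start.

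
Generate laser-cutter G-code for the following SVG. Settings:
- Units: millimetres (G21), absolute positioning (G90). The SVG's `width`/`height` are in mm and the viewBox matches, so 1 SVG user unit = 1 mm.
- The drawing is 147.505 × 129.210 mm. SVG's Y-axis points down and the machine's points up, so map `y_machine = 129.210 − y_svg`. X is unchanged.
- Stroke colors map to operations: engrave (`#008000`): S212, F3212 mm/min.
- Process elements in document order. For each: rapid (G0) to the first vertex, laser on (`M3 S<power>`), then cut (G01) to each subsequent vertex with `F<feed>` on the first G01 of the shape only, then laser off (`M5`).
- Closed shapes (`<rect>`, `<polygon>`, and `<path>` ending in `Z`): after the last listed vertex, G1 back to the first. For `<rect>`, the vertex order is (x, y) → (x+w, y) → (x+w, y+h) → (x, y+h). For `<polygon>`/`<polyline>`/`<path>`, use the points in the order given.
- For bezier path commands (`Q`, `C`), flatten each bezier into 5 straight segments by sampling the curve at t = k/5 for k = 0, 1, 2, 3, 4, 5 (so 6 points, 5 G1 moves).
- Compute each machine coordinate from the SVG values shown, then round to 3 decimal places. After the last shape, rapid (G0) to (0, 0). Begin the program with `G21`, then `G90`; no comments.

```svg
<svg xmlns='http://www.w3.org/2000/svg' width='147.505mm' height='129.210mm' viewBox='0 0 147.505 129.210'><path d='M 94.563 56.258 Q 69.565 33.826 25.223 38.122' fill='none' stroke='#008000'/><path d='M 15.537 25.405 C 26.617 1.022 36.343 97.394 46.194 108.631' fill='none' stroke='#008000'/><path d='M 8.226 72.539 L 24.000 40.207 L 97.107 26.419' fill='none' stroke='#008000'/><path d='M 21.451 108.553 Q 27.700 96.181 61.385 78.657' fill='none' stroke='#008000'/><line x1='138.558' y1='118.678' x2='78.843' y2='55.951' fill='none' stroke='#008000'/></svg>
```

viewBox `0 0 147.505 129.210` with mm width/height → 1 unit = 1 mm. Flip: y_m = 129.210 − y_svg.

**Shape 1** — `<path>` quadratic bezier, stroke `#008000` → engrave (S212, F3212). Control points (SVG): P0=(94.563,56.258), P1=(69.565,33.826), P2=(25.223,38.122); sampled at t=k/5. Machine vertices: (94.563,72.952) → (83.790,80.856) → (71.470,86.621) → (57.602,90.248) → (42.186,91.737) → (25.223,91.088). Open path.

**Shape 2** — `<path>` cubic bezier, stroke `#008000` → engrave (S212, F3212). Control points (SVG): P0=(15.537,25.405), P1=(26.617,1.022), P2=(36.343,97.394), P3=(46.194,108.631); sampled at t=k/5. Machine vertices: (15.537,103.805) → (22.034,105.591) → (28.278,88.279) → (34.338,61.751) → (40.287,35.890) → (46.194,20.579). Open path.

**Shape 3** — `<path>` open polyline, stroke `#008000` → engrave (S212, F3212). Machine vertices: (8.226,56.671) → (24.000,89.003) → (97.107,102.791). Open path.

**Shape 4** — `<path>` quadratic bezier, stroke `#008000` → engrave (S212, F3212). Control points (SVG): P0=(21.451,108.553), P1=(27.700,96.181), P2=(61.385,78.657); sampled at t=k/5. Machine vertices: (21.451,20.657) → (25.048,25.812) → (30.840,31.379) → (38.827,37.358) → (49.008,43.749) → (61.385,50.553). Open path.

**Shape 5** — `<line>` line segment, stroke `#008000` → engrave (S212, F3212). Machine vertices: (138.558,10.532) → (78.843,73.259). Open path.

G21
G90
G0 X94.563 Y72.952
M3 S212
G01 X83.790 Y80.856 F3212
G01 X71.470 Y86.621
G01 X57.602 Y90.248
G01 X42.186 Y91.737
G01 X25.223 Y91.088
M5
G0 X15.537 Y103.805
M3 S212
G01 X22.034 Y105.591 F3212
G01 X28.278 Y88.279
G01 X34.338 Y61.751
G01 X40.287 Y35.890
G01 X46.194 Y20.579
M5
G0 X8.226 Y56.671
M3 S212
G01 X24.000 Y89.003 F3212
G01 X97.107 Y102.791
M5
G0 X21.451 Y20.657
M3 S212
G01 X25.048 Y25.812 F3212
G01 X30.840 Y31.379
G01 X38.827 Y37.358
G01 X49.008 Y43.749
G01 X61.385 Y50.553
M5
G0 X138.558 Y10.532
M3 S212
G01 X78.843 Y73.259 F3212
M5
G0 X0.000 Y0.000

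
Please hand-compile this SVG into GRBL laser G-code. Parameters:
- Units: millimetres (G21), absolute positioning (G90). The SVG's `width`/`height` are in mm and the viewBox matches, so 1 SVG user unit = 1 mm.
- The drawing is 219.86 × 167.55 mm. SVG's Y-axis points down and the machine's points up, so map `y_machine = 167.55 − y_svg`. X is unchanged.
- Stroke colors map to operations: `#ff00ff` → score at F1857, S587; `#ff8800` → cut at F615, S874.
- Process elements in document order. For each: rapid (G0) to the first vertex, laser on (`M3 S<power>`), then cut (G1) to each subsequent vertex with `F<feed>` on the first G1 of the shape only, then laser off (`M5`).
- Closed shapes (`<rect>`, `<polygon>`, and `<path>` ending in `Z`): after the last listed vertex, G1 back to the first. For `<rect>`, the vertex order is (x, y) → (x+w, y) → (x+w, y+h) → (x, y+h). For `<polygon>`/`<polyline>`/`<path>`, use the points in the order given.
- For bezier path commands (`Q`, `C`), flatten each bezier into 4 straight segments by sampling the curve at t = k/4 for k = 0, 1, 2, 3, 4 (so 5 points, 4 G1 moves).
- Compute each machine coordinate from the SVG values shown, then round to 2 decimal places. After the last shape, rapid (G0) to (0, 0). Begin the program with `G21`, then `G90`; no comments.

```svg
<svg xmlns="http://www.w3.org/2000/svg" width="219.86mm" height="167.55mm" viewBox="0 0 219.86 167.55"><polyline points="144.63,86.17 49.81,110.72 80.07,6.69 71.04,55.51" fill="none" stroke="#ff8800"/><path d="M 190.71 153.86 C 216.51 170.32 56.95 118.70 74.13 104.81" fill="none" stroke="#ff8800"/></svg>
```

G21
G90
G0 X144.63 Y81.38
M3 S874
G1 X49.81 Y56.83 F615
G1 X80.07 Y160.86
G1 X71.04 Y112.04
M5
G0 X190.71 Y13.69
M3 S874
G1 X180.96 Y12.46 F615
G1 X135.65 Y26.83
G1 X88.73 Y46.90
G1 X74.13 Y62.74
M5
G0 X0.00 Y0.00

Since the viewBox matches the mm dimensions, user units are millimetres directly. The only transform is the Y-flip y_m = 167.55 − y_svg.

Shape 1 is a open polyline drawn with `<polyline>`. Its stroke #ff8800 means cut at S874, F615. After flipping Y the toolpath is (144.63,81.38) → (49.81,56.83) → (80.07,160.86) → (71.04,112.04).

Shape 2 is a cubic bezier drawn with `<path>`. Its stroke #ff8800 means cut at S874, F615. After flipping Y the toolpath is (190.71,13.69) → (180.96,12.46) → (135.65,26.83) → (88.73,46.90) → (74.13,62.74).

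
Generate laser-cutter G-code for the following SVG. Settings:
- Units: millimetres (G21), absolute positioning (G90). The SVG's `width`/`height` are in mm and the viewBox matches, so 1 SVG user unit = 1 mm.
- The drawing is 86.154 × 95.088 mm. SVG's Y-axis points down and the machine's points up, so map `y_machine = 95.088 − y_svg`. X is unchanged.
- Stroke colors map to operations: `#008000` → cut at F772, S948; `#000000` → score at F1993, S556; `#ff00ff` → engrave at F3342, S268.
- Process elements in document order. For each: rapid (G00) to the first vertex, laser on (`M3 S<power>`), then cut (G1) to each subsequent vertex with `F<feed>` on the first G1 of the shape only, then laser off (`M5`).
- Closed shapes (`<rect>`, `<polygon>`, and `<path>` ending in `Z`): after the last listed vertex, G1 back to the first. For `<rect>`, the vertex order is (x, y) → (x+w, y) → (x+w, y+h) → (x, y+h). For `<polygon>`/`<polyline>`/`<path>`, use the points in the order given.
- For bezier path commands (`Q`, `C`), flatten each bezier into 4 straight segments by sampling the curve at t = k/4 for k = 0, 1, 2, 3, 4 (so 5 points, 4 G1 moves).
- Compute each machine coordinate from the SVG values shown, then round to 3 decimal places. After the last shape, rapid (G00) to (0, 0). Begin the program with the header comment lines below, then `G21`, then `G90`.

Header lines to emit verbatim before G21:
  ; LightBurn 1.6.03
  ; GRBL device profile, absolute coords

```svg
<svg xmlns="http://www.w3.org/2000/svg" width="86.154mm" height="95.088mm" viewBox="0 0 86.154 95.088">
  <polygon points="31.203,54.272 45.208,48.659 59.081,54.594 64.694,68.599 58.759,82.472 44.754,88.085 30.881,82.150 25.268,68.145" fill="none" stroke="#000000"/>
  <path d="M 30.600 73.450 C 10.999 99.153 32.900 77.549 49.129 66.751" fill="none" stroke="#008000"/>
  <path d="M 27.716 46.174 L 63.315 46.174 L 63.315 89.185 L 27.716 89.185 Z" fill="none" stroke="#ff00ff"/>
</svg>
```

Since the viewBox matches the mm dimensions, user units are millimetres directly. The only transform is the Y-flip y_m = 95.088 − y_svg.

Shape 1 is a regular polygon drawn with `<polygon>`. Its stroke #000000 means score at S556, F1993. After flipping Y the toolpath is (31.203,40.816) → (45.208,46.429) → (59.081,40.494) → (64.694,26.489) → (58.759,12.616) → (44.754,7.003) → (30.881,12.938) → (25.268,26.943) → (31.203,40.816), returning to the start.

Shape 2 is a cubic bezier drawn with `<path>`. Its stroke #008000 means cut at S948, F772. After flipping Y the toolpath is (30.600,21.638) → (22.944,10.323) → (26.428,11.300) → (36.631,19.120) → (49.129,28.337).

Shape 3 is a rectangle drawn with `<path>`. Its stroke #ff00ff means engrave at S268, F3342. After flipping Y the toolpath is (27.716,48.914) → (63.315,48.914) → (63.315,5.903) → (27.716,5.903) → (27.716,48.914), returning to the start.

; LightBurn 1.6.03
; GRBL device profile, absolute coords
G21
G90
G00 X31.203 Y40.816
M3 S556
G1 X45.208 Y46.429 F1993
G1 X59.081 Y40.494
G1 X64.694 Y26.489
G1 X58.759 Y12.616
G1 X44.754 Y7.003
G1 X30.881 Y12.938
G1 X25.268 Y26.943
G1 X31.203 Y40.816
M5
G00 X30.600 Y21.638
M3 S948
G1 X22.944 Y10.323 F772
G1 X26.428 Y11.300
G1 X36.631 Y19.120
G1 X49.129 Y28.337
M5
G00 X27.716 Y48.914
M3 S268
G1 X63.315 Y48.914 F3342
G1 X63.315 Y5.903
G1 X27.716 Y5.903
G1 X27.716 Y48.914
M5
G00 X0.000 Y0.000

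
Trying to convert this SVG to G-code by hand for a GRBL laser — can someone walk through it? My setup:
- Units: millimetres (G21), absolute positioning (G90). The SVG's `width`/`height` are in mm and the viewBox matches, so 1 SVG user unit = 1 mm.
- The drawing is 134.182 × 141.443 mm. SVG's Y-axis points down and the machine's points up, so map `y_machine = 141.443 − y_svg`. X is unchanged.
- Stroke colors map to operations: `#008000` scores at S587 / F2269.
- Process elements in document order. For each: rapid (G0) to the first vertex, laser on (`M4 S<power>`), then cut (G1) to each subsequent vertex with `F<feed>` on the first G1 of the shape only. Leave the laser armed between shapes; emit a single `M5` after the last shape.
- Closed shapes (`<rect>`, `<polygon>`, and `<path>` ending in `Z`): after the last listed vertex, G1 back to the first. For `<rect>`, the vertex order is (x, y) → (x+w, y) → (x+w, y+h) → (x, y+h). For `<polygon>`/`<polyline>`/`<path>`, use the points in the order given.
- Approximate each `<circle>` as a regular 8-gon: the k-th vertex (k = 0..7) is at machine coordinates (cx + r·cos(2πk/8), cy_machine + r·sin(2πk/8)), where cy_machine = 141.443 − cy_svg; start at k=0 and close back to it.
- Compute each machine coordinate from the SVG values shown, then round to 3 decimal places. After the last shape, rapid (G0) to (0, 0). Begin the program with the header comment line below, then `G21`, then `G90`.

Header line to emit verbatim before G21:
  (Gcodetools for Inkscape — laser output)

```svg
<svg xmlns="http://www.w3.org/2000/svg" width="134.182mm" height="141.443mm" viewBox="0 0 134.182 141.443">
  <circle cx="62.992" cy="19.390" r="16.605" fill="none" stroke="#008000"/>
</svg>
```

viewBox `0 0 134.182 141.443` with mm width/height → 1 unit = 1 mm. Flip: y_m = 141.443 − y_svg.

**Shape 1** — `<circle>` circle, stroke `#008000` → score (S587, F2269). Machine vertices: (79.597,122.053) → (74.734,133.795) → (62.992,138.658) → (51.250,133.795) → (46.387,122.053) → (51.250,110.311) → (62.992,105.448) → (74.734,110.311) → (79.597,122.053). Closed: final G1 returns to the first vertex.

(Gcodetools for Inkscape — laser output)
G21
G90
G0 X79.597 Y122.053
M4 S587
G1 X74.734 Y133.795 F2269
G1 X62.992 Y138.658
G1 X51.250 Y133.795
G1 X46.387 Y122.053
G1 X51.250 Y110.311
G1 X62.992 Y105.448
G1 X74.734 Y110.311
G1 X79.597 Y122.053
M5
G0 X0.000 Y0.000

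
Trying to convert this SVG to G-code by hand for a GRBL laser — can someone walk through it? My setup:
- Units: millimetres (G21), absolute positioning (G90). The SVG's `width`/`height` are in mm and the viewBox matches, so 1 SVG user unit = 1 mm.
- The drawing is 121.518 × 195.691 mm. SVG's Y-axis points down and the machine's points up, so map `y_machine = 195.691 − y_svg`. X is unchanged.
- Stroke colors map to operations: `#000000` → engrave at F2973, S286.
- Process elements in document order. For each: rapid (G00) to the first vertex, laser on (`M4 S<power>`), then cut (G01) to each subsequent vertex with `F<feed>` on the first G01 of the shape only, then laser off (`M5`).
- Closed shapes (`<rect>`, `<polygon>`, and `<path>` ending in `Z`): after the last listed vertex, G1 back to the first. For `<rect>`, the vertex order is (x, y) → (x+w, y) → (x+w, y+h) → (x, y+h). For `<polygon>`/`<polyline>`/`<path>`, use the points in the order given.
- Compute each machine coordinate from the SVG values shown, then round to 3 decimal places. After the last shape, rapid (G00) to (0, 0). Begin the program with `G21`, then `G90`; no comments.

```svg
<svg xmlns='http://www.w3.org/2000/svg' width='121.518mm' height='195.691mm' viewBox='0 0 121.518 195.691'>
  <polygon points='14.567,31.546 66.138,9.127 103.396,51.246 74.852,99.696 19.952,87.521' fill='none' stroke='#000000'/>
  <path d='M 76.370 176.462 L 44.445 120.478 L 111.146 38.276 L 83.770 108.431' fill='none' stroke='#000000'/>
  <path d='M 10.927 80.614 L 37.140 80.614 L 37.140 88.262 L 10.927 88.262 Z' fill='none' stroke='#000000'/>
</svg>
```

G21
G90
G00 X14.567 Y164.145
M4 S286
G01 X66.138 Y186.564 F2973
G01 X103.396 Y144.445
G01 X74.852 Y95.995
G01 X19.952 Y108.170
G01 X14.567 Y164.145
M5
G00 X76.370 Y19.229
M4 S286
G01 X44.445 Y75.213 F2973
G01 X111.146 Y157.415
G01 X83.770 Y87.260
M5
G00 X10.927 Y115.077
M4 S286
G01 X37.140 Y115.077 F2973
G01 X37.140 Y107.429
G01 X10.927 Y107.429
G01 X10.927 Y115.077
M5
G00 X0.000 Y0.000

Since the viewBox matches the mm dimensions, user units are millimetres directly. The only transform is the Y-flip y_m = 195.691 − y_svg.

Shape 1 is a regular polygon drawn with `<polygon>`. Its stroke #000000 means engrave at S286, F2973. After flipping Y the toolpath is (14.567,164.145) → (66.138,186.564) → (103.396,144.445) → (74.852,95.995) → (19.952,108.170) → (14.567,164.145), returning to the start.

Shape 2 is a open polyline drawn with `<path>`. Its stroke #000000 means engrave at S286, F2973. After flipping Y the toolpath is (76.370,19.229) → (44.445,75.213) → (111.146,157.415) → (83.770,87.260).

Shape 3 is a rectangle drawn with `<path>`. Its stroke #000000 means engrave at S286, F2973. After flipping Y the toolpath is (10.927,115.077) → (37.140,115.077) → (37.140,107.429) → (10.927,107.429) → (10.927,115.077), returning to the start.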